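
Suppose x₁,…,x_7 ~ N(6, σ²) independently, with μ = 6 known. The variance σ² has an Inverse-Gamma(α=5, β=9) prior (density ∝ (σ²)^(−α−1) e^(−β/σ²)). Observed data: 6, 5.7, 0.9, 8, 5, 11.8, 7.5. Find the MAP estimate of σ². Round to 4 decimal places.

σ̂²_MAP = 4.4732

Sum of squared deviations about the known mean: SS = (6−6)² + (5.7−6)² + (0.9−6)² + (8−6)² + (5−6)² + (11.8−6)² + (7.5−6)² = 66.99.
The Normal likelihood contributes (σ²)^(−n/2) exp(−SS/(2σ²)), so the posterior is Inverse-Gamma(α + n/2, β + SS/2) = Inverse-Gamma(8.5, 42.495).
The mode of Inverse-Gamma(a, b) is b/(a+1) = 42.495/9.5 ≈ 4.4732.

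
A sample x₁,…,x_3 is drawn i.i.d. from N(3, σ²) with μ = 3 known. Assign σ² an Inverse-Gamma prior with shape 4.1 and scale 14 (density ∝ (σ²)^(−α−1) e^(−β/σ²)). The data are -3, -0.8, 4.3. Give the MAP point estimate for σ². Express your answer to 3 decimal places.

Sum of squared deviations about the known mean: SS = (-3−3)² + (-0.8−3)² + (4.3−3)² = 52.13.
The Normal likelihood contributes (σ²)^(−n/2) exp(−SS/(2σ²)), so the posterior is Inverse-Gamma(α + n/2, β + SS/2) = Inverse-Gamma(5.6, 40.065).
The mode of Inverse-Gamma(a, b) is b/(a+1) = 40.065/6.6 ≈ 6.070.

σ̂²_MAP = 6.070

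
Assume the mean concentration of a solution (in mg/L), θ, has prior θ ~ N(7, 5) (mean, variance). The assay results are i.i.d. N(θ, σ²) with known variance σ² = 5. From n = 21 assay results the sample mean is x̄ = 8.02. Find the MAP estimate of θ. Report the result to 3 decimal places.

n = 21, x̄ = 8.02.
For a Normal prior and Normal likelihood with known variance, the posterior is Normal; its mode equals its mean, the precision-weighted average.
Prior precision 1/σ₀² = 1/5 = 0.2; data precision n/σ² = 21/5 = 4.2.
θ̂ = (0.2·7 + 4.2·8.02) / (0.2 + 4.2) = 35.084/4.4 = 8771/1100 ≈ 7.974.

θ̂_MAP = 7.974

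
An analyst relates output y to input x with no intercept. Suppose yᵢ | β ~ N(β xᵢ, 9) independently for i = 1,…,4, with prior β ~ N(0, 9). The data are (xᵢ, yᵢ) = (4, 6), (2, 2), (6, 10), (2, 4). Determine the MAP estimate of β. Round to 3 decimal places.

log p(β | y) = −Σ(yᵢ − βxᵢ)²/(2·9) − β²/(2·9) + const.
Setting the derivative to zero: Σxᵢ(yᵢ − βxᵢ)/9 − β/9 = 0, so β = Σxᵢyᵢ / (Σxᵢ² + σ²/τ²).
Σxᵢyᵢ = 4·6 + 2·2 + 6·10 + 2·4 = 96; Σxᵢ² = 60; σ²/τ² = 1.
β̂_MAP = 96 / (60 + 1) = 96/61 ≈ 1.574.

β̂_MAP = 1.574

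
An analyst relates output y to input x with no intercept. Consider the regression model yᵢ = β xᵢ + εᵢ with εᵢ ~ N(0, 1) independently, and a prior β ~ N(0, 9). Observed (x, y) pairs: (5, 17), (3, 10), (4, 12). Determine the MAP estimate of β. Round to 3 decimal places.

β̂_MAP = 3.253

log p(β | y) = −Σ(yᵢ − βxᵢ)²/(2·1) − β²/(2·9) + const.
Setting the derivative to zero: Σxᵢ(yᵢ − βxᵢ)/1 − β/9 = 0, so β = Σxᵢyᵢ / (Σxᵢ² + σ²/τ²).
Σxᵢyᵢ = 5·17 + 3·10 + 4·12 = 163; Σxᵢ² = 50; σ²/τ² = 1/9.
β̂_MAP = 163 / (50 + 1/9) = 163/(451/9) = 1467/451 ≈ 3.253.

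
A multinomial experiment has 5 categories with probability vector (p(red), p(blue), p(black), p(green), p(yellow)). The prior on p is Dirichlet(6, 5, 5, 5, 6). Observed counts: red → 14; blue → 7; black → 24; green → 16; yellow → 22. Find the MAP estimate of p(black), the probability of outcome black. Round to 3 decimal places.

The posterior is Dirichlet(αᵢ + nᵢ) = Dirichlet(20, 12, 29, 21, 28).
For a Dirichlet(a₁,…,a_K) with all aᵢ > 1, the mode has j-th component (aⱼ − 1)/(Σaᵢ − K).
Here Σaᵢ = 110 and K = 5, so p(black) = (29 − 1)/(110 − 5) = 28/105 ≈ 0.267.

MAP estimate of p(black) = 0.267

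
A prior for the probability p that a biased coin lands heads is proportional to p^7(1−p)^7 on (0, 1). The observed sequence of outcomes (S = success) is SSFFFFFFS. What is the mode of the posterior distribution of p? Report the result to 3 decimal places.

The prior density ∝ p^7(1−p)^7 is the kernel of Beta(8, 8).
Data: 3 successes in 9 trials (from the sequence). The binomial likelihood contributes p^3(1−p)^6, so the posterior is Beta(8+3, 8+6) = Beta(11, 14).
For Beta(a, b) with a, b > 1 the mode is (a−1)/(a+b−2) = 10/23 ≈ 0.435.

p̂_MAP = 0.435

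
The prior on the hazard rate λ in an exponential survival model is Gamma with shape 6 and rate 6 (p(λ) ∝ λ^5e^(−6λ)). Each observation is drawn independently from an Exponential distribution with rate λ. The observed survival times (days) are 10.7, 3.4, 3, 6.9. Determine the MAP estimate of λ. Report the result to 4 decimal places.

λ̂_MAP = 0.3000

The Exponential(rate=λ) likelihood is ∝ λ^n e^(−λΣtᵢ). Here n = 4 and Σtᵢ = 10.7 + 3.4 + 3 + 6.9 = 24.
Posterior ∝ λ^5e^(−6λ) · λ^4e^(−24λ) = λ^9e^(−30λ), i.e. Gamma(10, 30).
Mode = (a−1)/b = 9/30 ≈ 0.3000.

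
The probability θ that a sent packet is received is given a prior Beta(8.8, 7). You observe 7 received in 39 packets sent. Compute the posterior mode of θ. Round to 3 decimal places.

θ̂_MAP = 0.280

Prior: Beta(8.8, 7).
Data: 7 successes in 39 trials. The binomial likelihood contributes θ^7(1−θ)^32, so the posterior is Beta(8.8+7, 7+32) = Beta(15.8, 39).
For Beta(a, b) with a, b > 1 the mode is (a−1)/(a+b−2) = 14.8/52.8 ≈ 0.280.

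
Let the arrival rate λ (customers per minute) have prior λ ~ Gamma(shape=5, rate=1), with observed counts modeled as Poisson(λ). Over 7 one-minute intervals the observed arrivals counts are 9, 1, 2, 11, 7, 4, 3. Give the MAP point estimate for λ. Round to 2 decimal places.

Σxᵢ = 9+1+2+11+7+4+3 = 37, with n = 7.
Posterior ∝ λ^4e^(−1λ) · λ^37e^(−7λ) = λ^41e^(−8λ), i.e. Gamma(shape=42, rate=8).
The mode of a Gamma(a, b) with a ≥ 1 (shape–rate) is (a−1)/b = 41/8 ≈ 5.13.

λ̂_MAP = 5.13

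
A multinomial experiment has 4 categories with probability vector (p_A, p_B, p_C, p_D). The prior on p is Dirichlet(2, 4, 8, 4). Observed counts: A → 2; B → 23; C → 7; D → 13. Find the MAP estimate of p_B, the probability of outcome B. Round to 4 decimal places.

The posterior is Dirichlet(αᵢ + nᵢ) = Dirichlet(4, 27, 15, 17).
For a Dirichlet(a₁,…,a_K) with all aᵢ > 1, the mode has j-th component (aⱼ − 1)/(Σaᵢ − K).
Here Σaᵢ = 63 and K = 4, so p_B = (27 − 1)/(63 − 4) = 26/59 ≈ 0.4407.

MAP estimate of p_B = 0.4407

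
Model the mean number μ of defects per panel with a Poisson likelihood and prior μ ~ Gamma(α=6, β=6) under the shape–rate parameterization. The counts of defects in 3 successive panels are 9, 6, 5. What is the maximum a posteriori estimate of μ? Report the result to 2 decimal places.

μ̂_MAP = 2.78

Σxᵢ = 9+6+5 = 20, with n = 3.
Posterior ∝ μ^5e^(−6μ) · μ^20e^(−3μ) = μ^25e^(−9μ), i.e. Gamma(shape=26, rate=9).
The mode of a Gamma(a, b) with a ≥ 1 (shape–rate) is (a−1)/b = 25/9 ≈ 2.78.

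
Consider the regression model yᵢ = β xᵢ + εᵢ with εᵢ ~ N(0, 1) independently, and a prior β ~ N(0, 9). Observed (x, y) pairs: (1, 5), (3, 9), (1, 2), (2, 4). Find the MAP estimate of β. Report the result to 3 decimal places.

log p(β | y) = −Σ(yᵢ − βxᵢ)²/(2·1) − β²/(2·9) + const.
Setting the derivative to zero: Σxᵢ(yᵢ − βxᵢ)/1 − β/9 = 0, so β = Σxᵢyᵢ / (Σxᵢ² + σ²/τ²).
Σxᵢyᵢ = 1·5 + 3·9 + 1·2 + 2·4 = 42; Σxᵢ² = 15; σ²/τ² = 1/9.
β̂_MAP = 42 / (15 + 1/9) = 42/(136/9) = 189/68 ≈ 2.779.

β̂_MAP = 2.779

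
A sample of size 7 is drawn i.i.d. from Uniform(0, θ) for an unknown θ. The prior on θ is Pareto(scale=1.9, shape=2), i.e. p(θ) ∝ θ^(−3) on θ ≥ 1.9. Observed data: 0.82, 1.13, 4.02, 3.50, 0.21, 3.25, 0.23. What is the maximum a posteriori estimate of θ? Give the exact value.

θ̂_MAP = 4.02

The Uniform(0, θ) likelihood is θ^(−n) for θ ≥ max(xᵢ), zero otherwise. Here max(xᵢ) = 4.02.
Posterior ∝ θ^(−3) · θ^(−7) = θ^(−10) on θ ≥ max(1.9, 4.02) = 4.02.
This density is strictly decreasing in θ, so the posterior mode lies at the lower boundary of the support.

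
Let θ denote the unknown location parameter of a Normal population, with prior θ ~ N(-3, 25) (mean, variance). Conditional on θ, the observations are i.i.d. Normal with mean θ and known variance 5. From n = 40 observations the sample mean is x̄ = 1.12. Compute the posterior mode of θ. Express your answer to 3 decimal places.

n = 40, x̄ = 1.12.
For a Normal prior and Normal likelihood with known variance, the posterior is Normal; its mode equals its mean, the precision-weighted average.
Prior precision 1/σ₀² = 1/25 = 0.04; data precision n/σ² = 40/5 = 8.
θ̂ = (0.04·(-3) + 8·1.12) / (0.04 + 8) = 8.84/8.04 = 221/201 ≈ 1.100.

θ̂_MAP = 1.100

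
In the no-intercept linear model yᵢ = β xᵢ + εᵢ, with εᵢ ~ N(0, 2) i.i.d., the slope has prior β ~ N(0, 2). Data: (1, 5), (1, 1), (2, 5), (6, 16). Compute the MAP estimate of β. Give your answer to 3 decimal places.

log p(β | y) = −Σ(yᵢ − βxᵢ)²/(2·2) − β²/(2·2) + const.
Setting the derivative to zero: Σxᵢ(yᵢ − βxᵢ)/2 − β/2 = 0, so β = Σxᵢyᵢ / (Σxᵢ² + σ²/τ²).
Σxᵢyᵢ = 1·5 + 1·1 + 2·5 + 6·16 = 112; Σxᵢ² = 42; σ²/τ² = 1.
β̂_MAP = 112 / (42 + 1) = 112/43 ≈ 2.605.

β̂_MAP = 2.605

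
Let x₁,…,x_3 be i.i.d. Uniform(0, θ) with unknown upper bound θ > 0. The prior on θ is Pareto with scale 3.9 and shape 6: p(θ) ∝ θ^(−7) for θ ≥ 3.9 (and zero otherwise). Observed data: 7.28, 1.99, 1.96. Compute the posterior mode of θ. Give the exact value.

θ̂_MAP = 7.28

The Uniform(0, θ) likelihood is θ^(−n) for θ ≥ max(xᵢ), zero otherwise. Here max(xᵢ) = 7.28.
Posterior ∝ θ^(−7) · θ^(−3) = θ^(−10) on θ ≥ max(3.9, 7.28) = 7.28.
This density is strictly decreasing in θ, so the posterior mode lies at the lower boundary of the support.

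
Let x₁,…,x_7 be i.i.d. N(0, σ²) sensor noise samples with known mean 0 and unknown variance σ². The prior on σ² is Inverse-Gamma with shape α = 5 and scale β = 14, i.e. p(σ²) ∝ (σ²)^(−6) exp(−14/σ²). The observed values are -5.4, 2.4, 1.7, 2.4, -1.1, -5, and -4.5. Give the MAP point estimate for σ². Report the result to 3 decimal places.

σ̂²_MAP = 6.212

Sum of squared deviations about the known mean: SS = (-5.4−0)² + (2.4−0)² + (1.7−0)² + (2.4−0)² + (-1.1−0)² + (-5−0)² + (-4.5−0)² = 90.03.
The Normal likelihood contributes (σ²)^(−n/2) exp(−SS/(2σ²)), so the posterior is Inverse-Gamma(α + n/2, β + SS/2) = Inverse-Gamma(8.5, 59.015).
The mode of Inverse-Gamma(a, b) is b/(a+1) = 59.015/9.5 ≈ 6.212.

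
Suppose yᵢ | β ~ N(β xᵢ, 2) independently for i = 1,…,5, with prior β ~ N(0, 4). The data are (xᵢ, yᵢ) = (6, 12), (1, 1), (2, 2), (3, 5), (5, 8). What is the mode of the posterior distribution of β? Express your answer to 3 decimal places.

β̂_MAP = 1.748

log p(β | y) = −Σ(yᵢ − βxᵢ)²/(2·2) − β²/(2·4) + const.
Setting the derivative to zero: Σxᵢ(yᵢ − βxᵢ)/2 − β/4 = 0, so β = Σxᵢyᵢ / (Σxᵢ² + σ²/τ²).
Σxᵢyᵢ = 6·12 + 1·1 + 2·2 + 3·5 + 5·8 = 132; Σxᵢ² = 75; σ²/τ² = 0.5.
β̂_MAP = 132 / (75 + 0.5) = 132/75.5 ≈ 1.748.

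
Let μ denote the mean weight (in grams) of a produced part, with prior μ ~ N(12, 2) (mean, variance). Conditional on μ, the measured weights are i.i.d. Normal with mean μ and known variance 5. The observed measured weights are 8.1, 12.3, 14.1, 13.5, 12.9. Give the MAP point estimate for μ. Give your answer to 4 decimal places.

μ̂_MAP = 12.1200

n = 5; x̄ = (8.1 + 12.3 + 14.1 + 13.5 + 12.9)/5 = 60.9/5 = 12.18.
For a Normal prior and Normal likelihood with known variance, the posterior is Normal; its mode equals its mean, the precision-weighted average.
Prior precision 1/σ₀² = 1/2 = 0.5; data precision n/σ² = 5/5 = 1.
μ̂ = (0.5·12 + 1·12.18) / (0.5 + 1) = 18.18/1.5 = 12.1200.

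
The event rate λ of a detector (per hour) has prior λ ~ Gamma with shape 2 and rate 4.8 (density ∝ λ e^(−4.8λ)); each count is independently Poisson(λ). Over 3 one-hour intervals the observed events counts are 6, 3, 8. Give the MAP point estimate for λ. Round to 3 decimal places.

Σxᵢ = 6+3+8 = 17, with n = 3.
Posterior ∝ λe^(−4.8λ) · λ^17e^(−3λ) = λ^18e^(−7.8λ), i.e. Gamma(shape=19, rate=7.8).
The mode of a Gamma(a, b) with a ≥ 1 (shape–rate) is (a−1)/b = 18/7.8 ≈ 2.308.

λ̂_MAP = 2.308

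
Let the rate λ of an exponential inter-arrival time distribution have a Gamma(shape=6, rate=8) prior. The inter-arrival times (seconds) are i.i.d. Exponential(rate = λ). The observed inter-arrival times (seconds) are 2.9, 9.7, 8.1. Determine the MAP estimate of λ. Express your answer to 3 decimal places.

λ̂_MAP = 0.279

The Exponential(rate=λ) likelihood is ∝ λ^n e^(−λΣtᵢ). Here n = 3 and Σtᵢ = 2.9 + 9.7 + 8.1 = 20.7.
Posterior ∝ λ^5e^(−8λ) · λ^3e^(−20.7λ) = λ^8e^(−28.7λ), i.e. Gamma(9, 28.7).
Mode = (a−1)/b = 8/28.7 ≈ 0.279.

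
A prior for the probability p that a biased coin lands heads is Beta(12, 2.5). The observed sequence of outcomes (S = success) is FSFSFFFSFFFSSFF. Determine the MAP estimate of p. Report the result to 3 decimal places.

Prior: Beta(12, 2.5).
Data: 5 successes in 15 trials (from the sequence). The binomial likelihood contributes p^5(1−p)^10, so the posterior is Beta(12+5, 2.5+10) = Beta(17, 12.5).
For Beta(a, b) with a, b > 1 the mode is (a−1)/(a+b−2) = 16/27.5 ≈ 0.582.

p̂_MAP = 0.582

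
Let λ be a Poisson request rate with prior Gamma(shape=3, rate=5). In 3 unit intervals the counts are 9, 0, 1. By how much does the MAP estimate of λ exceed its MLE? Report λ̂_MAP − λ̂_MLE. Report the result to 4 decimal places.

Σxᵢ = 10. Posterior is Gamma(13, 8); MAP = (13−1)/8 = 12/8 ≈ 1.50000.
MLE = x̄ = 10/3 ≈ 3.33333.
Difference = 12/8 − 10/3 = -11/6 ≈ -1.8333.

MAP − MLE = -1.8333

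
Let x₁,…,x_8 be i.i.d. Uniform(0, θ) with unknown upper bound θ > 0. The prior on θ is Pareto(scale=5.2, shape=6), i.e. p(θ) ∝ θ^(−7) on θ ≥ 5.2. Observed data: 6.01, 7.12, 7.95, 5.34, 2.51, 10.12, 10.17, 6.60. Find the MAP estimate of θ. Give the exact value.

θ̂_MAP = 10.17

The Uniform(0, θ) likelihood is θ^(−n) for θ ≥ max(xᵢ), zero otherwise. Here max(xᵢ) = 10.17.
Posterior ∝ θ^(−7) · θ^(−8) = θ^(−15) on θ ≥ max(5.2, 10.17) = 10.17.
This density is strictly decreasing in θ, so the posterior mode lies at the lower boundary of the support.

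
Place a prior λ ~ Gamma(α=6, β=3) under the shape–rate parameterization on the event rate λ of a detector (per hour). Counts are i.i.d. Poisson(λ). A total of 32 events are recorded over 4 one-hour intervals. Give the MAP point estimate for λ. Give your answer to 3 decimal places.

Σxᵢ = 32, n = 4.
Posterior ∝ λ^5e^(−3λ) · λ^32e^(−4λ) = λ^37e^(−7λ), i.e. Gamma(shape=38, rate=7).
The mode of a Gamma(a, b) with a ≥ 1 (shape–rate) is (a−1)/b = 37/7 ≈ 5.286.

λ̂_MAP = 5.286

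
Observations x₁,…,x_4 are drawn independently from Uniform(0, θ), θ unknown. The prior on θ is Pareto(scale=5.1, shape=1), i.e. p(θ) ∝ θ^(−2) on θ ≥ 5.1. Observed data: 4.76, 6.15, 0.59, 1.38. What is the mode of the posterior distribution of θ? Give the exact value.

The Uniform(0, θ) likelihood is θ^(−n) for θ ≥ max(xᵢ), zero otherwise. Here max(xᵢ) = 6.15.
Posterior ∝ θ^(−2) · θ^(−4) = θ^(−6) on θ ≥ max(5.1, 6.15) = 6.15.
This density is strictly decreasing in θ, so the posterior mode lies at the lower boundary of the support.

θ̂_MAP = 6.15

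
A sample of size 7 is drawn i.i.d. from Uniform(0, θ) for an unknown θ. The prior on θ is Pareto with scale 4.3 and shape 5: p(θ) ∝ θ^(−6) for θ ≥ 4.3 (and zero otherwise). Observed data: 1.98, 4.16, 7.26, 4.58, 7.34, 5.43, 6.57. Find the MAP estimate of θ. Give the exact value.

The Uniform(0, θ) likelihood is θ^(−n) for θ ≥ max(xᵢ), zero otherwise. Here max(xᵢ) = 7.34.
Posterior ∝ θ^(−6) · θ^(−7) = θ^(−13) on θ ≥ max(4.3, 7.34) = 7.34.
This density is strictly decreasing in θ, so the posterior mode lies at the lower boundary of the support.

θ̂_MAP = 7.34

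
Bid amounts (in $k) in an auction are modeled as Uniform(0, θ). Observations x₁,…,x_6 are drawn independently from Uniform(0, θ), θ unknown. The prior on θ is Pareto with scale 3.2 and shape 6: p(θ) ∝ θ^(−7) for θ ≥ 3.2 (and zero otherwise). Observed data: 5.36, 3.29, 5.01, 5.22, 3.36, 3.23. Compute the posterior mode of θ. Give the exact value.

θ̂_MAP = 5.36

The Uniform(0, θ) likelihood is θ^(−n) for θ ≥ max(xᵢ), zero otherwise. Here max(xᵢ) = 5.36.
Posterior ∝ θ^(−7) · θ^(−6) = θ^(−13) on θ ≥ max(3.2, 5.36) = 5.36.
This density is strictly decreasing in θ, so the posterior mode lies at the lower boundary of the support.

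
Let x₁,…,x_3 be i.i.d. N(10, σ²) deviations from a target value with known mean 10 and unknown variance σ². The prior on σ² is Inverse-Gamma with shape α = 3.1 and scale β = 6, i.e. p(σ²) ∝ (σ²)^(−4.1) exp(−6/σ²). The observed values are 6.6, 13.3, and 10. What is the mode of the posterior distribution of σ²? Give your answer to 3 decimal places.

Sum of squared deviations about the known mean: SS = (6.6−10)² + (13.3−10)² + (10−10)² = 22.45.
The Normal likelihood contributes (σ²)^(−n/2) exp(−SS/(2σ²)), so the posterior is Inverse-Gamma(α + n/2, β + SS/2) = Inverse-Gamma(4.6, 17.225).
The mode of Inverse-Gamma(a, b) is b/(a+1) = 17.225/5.6 ≈ 3.076.

σ̂²_MAP = 3.076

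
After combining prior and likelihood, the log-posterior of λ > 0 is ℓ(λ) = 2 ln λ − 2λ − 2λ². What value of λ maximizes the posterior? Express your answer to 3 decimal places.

ℓ'(λ) = 2/λ − 2 − 4λ. Setting this to zero and multiplying by λ: 4λ² + 2λ − 2 = 0.
λ = (−2 + √(2² + 4·4·2)) / (2·4) = (−2 + √36) / 8 = (−2 + 6)/8 = 1/2.
ℓ''(λ) = −2/λ² − 4 < 0, confirming a maximum.

λ̂_MAP = 0.500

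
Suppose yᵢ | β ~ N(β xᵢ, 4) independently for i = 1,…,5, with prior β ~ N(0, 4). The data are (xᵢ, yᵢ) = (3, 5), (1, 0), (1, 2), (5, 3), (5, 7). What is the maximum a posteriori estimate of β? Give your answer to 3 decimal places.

β̂_MAP = 1.081

log p(β | y) = −Σ(yᵢ − βxᵢ)²/(2·4) − β²/(2·4) + const.
Setting the derivative to zero: Σxᵢ(yᵢ − βxᵢ)/4 − β/4 = 0, so β = Σxᵢyᵢ / (Σxᵢ² + σ²/τ²).
Σxᵢyᵢ = 3·5 + 1·0 + 1·2 + 5·3 + 5·7 = 67; Σxᵢ² = 61; σ²/τ² = 1.
β̂_MAP = 67 / (61 + 1) = 67/62 ≈ 1.081.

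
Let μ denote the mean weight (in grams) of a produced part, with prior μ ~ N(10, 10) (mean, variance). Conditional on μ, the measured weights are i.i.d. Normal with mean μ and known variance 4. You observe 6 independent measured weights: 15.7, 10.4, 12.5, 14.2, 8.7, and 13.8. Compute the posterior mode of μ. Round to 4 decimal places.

μ̂_MAP = 12.3906

n = 6; x̄ = (15.7 + 10.4 + 12.5 + 14.2 + 8.7 + 13.8)/6 = 75.3/6 = 12.55.
For a Normal prior and Normal likelihood with known variance, the posterior is Normal; its mode equals its mean, the precision-weighted average.
Prior precision 1/σ₀² = 1/10 = 0.1; data precision n/σ² = 6/4 = 1.5.
μ̂ = (0.1·10 + 1.5·12.55) / (0.1 + 1.5) = 19.825/1.6 = 12.390625 ≈ 12.3906.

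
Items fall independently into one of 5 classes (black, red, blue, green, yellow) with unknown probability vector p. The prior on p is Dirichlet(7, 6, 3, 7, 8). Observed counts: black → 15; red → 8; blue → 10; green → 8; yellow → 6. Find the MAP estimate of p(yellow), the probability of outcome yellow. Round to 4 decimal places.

The posterior is Dirichlet(αᵢ + nᵢ) = Dirichlet(22, 14, 13, 15, 14).
For a Dirichlet(a₁,…,a_K) with all aᵢ > 1, the mode has j-th component (aⱼ − 1)/(Σaᵢ − K).
Here Σaᵢ = 78 and K = 5, so p(yellow) = (14 − 1)/(78 − 5) = 13/73 ≈ 0.1781.

MAP estimate of p(yellow) = 0.1781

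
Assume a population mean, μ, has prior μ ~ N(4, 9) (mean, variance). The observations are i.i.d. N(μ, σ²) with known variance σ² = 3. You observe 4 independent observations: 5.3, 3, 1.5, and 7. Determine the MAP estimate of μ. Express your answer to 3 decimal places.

n = 4; x̄ = (5.3 + 3 + 1.5 + 7)/4 = 16.8/4 = 4.2.
For a Normal prior and Normal likelihood with known variance, the posterior is Normal; its mode equals its mean, the precision-weighted average.
Prior precision 1/σ₀² = 1/9; data precision n/σ² = 4/3.
μ̂ = ((1/9)·4 + (4/3)·4.2) / (1/9 + 4/3) = (272/45)/(13/9) = 272/65 ≈ 4.185.

μ̂_MAP = 4.185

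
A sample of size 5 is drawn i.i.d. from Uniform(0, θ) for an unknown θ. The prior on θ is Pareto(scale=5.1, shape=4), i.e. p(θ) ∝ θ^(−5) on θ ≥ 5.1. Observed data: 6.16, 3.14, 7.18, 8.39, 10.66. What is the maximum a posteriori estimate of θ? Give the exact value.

The Uniform(0, θ) likelihood is θ^(−n) for θ ≥ max(xᵢ), zero otherwise. Here max(xᵢ) = 10.66.
Posterior ∝ θ^(−5) · θ^(−5) = θ^(−10) on θ ≥ max(5.1, 10.66) = 10.66.
This density is strictly decreasing in θ, so the posterior mode lies at the lower boundary of the support.

θ̂_MAP = 10.66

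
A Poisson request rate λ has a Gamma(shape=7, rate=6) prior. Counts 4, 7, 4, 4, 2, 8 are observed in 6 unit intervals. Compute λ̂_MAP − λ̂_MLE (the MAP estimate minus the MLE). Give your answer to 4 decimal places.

MAP − MLE = -1.9167

Σxᵢ = 29. Posterior is Gamma(36, 12); MAP = (36−1)/12 = 35/12 ≈ 2.91667.
MLE = x̄ = 29/6 ≈ 4.83333.
Difference = 35/12 − 29/6 = -23/12 ≈ -1.9167.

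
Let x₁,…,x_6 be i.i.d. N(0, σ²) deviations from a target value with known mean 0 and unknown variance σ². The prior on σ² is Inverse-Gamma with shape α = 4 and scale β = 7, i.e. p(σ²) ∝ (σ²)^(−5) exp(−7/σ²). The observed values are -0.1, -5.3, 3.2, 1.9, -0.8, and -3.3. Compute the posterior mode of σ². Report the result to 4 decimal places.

σ̂²_MAP = 4.2175

Sum of squared deviations about the known mean: SS = (-0.1−0)² + (-5.3−0)² + (3.2−0)² + (1.9−0)² + (-0.8−0)² + (-3.3−0)² = 53.48.
The Normal likelihood contributes (σ²)^(−n/2) exp(−SS/(2σ²)), so the posterior is Inverse-Gamma(α + n/2, β + SS/2) = Inverse-Gamma(7, 33.74).
The mode of Inverse-Gamma(a, b) is b/(a+1) = 33.74/8 ≈ 4.2175.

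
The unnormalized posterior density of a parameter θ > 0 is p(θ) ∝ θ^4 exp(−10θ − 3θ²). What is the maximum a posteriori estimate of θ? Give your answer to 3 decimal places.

ℓ'(θ) = 4/θ − 10 − 6θ. Setting this to zero and multiplying by θ: 6θ² + 10θ − 4 = 0.
θ = (−10 + √(10² + 4·6·4)) / (2·6) = (−10 + √196) / 12 = (−10 + 14)/12 = 1/3.
ℓ''(θ) = −4/θ² − 6 < 0, confirming a maximum.

θ̂_MAP = 0.333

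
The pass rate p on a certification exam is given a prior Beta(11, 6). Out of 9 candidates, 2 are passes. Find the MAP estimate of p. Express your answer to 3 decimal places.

p̂_MAP = 0.500

Prior: Beta(11, 6).
Data: 2 successes in 9 trials. The binomial likelihood contributes p^2(1−p)^7, so the posterior is Beta(11+2, 6+7) = Beta(13, 13).
For Beta(a, b) with a, b > 1 the mode is (a−1)/(a+b−2) = 12/24 ≈ 0.500.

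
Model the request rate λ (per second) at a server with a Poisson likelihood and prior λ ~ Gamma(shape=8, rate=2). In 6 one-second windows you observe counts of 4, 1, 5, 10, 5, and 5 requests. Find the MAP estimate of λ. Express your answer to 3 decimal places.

Σxᵢ = 4+1+5+10+5+5 = 30, with n = 6.
Posterior ∝ λ^7e^(−2λ) · λ^30e^(−6λ) = λ^37e^(−8λ), i.e. Gamma(shape=38, rate=8).
The mode of a Gamma(a, b) with a ≥ 1 (shape–rate) is (a−1)/b = 37/8 ≈ 4.625.

λ̂_MAP = 4.625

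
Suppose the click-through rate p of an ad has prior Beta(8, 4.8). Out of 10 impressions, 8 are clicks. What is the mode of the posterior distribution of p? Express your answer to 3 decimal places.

p̂_MAP = 0.721

Prior: Beta(8, 4.8).
Data: 8 successes in 10 trials. The binomial likelihood contributes p^8(1−p)^2, so the posterior is Beta(8+8, 4.8+2) = Beta(16, 6.8).
For Beta(a, b) with a, b > 1 the mode is (a−1)/(a+b−2) = 15/20.8 ≈ 0.721.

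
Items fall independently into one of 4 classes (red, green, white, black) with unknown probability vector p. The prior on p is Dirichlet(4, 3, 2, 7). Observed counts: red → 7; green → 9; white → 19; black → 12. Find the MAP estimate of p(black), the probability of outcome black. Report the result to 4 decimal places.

The posterior is Dirichlet(αᵢ + nᵢ) = Dirichlet(11, 12, 21, 19).
For a Dirichlet(a₁,…,a_K) with all aᵢ > 1, the mode has j-th component (aⱼ − 1)/(Σaᵢ − K).
Here Σaᵢ = 63 and K = 4, so p(black) = (19 − 1)/(63 − 4) = 18/59 ≈ 0.3051.

MAP estimate of p(black) = 0.3051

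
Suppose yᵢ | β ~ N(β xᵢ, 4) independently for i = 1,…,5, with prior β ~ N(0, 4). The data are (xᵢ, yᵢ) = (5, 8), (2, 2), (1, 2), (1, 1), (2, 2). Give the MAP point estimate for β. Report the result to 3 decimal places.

log p(β | y) = −Σ(yᵢ − βxᵢ)²/(2·4) − β²/(2·4) + const.
Setting the derivative to zero: Σxᵢ(yᵢ − βxᵢ)/4 − β/4 = 0, so β = Σxᵢyᵢ / (Σxᵢ² + σ²/τ²).
Σxᵢyᵢ = 5·8 + 2·2 + 1·2 + 1·1 + 2·2 = 51; Σxᵢ² = 35; σ²/τ² = 1.
β̂_MAP = 51 / (35 + 1) = 51/36 ≈ 1.417.

β̂_MAP = 1.417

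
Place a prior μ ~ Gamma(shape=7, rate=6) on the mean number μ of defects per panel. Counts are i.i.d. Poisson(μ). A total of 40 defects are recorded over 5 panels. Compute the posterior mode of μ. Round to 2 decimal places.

Σxᵢ = 40, n = 5.
Posterior ∝ μ^6e^(−6μ) · μ^40e^(−5μ) = μ^46e^(−11μ), i.e. Gamma(shape=47, rate=11).
The mode of a Gamma(a, b) with a ≥ 1 (shape–rate) is (a−1)/b = 46/11 ≈ 4.18.

μ̂_MAP = 4.18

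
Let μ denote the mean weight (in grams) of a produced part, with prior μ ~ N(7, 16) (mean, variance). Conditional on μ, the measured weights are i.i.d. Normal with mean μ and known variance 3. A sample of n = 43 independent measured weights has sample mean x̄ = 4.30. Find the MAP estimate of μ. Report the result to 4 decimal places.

μ̂_MAP = 4.3117

n = 43, x̄ = 4.30.
For a Normal prior and Normal likelihood with known variance, the posterior is Normal; its mode equals its mean, the precision-weighted average.
Prior precision 1/σ₀² = 1/16 = 0.0625; data precision n/σ² = 43/3.
μ̂ = (0.0625·7 + (43/3)·4.3) / (0.0625 + 43/3) = (14897/240)/(691/48) = 14897/3455 ≈ 4.3117.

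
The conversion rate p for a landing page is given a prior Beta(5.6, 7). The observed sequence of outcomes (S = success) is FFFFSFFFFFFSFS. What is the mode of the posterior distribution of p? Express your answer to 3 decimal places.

Prior: Beta(5.6, 7).
Data: 3 successes in 14 trials (from the sequence). The binomial likelihood contributes p^3(1−p)^11, so the posterior is Beta(5.6+3, 7+11) = Beta(8.6, 18).
For Beta(a, b) with a, b > 1 the mode is (a−1)/(a+b−2) = 7.6/24.6 ≈ 0.309.

p̂_MAP = 0.309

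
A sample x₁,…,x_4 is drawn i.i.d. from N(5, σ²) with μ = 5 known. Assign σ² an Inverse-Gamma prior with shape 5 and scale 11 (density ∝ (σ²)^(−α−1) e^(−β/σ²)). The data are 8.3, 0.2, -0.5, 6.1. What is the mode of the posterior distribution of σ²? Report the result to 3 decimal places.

Sum of squared deviations about the known mean: SS = (8.3−5)² + (0.2−5)² + (-0.5−5)² + (6.1−5)² = 65.39.
The Normal likelihood contributes (σ²)^(−n/2) exp(−SS/(2σ²)), so the posterior is Inverse-Gamma(α + n/2, β + SS/2) = Inverse-Gamma(7, 43.695).
The mode of Inverse-Gamma(a, b) is b/(a+1) = 43.695/8 ≈ 5.462.

σ̂²_MAP = 5.462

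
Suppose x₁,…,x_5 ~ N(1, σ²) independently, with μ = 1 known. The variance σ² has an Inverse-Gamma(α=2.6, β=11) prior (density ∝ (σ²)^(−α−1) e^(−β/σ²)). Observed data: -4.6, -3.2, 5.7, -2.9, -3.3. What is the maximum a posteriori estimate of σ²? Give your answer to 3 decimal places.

Sum of squared deviations about the known mean: SS = (-4.6−1)² + (-3.2−1)² + (5.7−1)² + (-2.9−1)² + (-3.3−1)² = 104.79.
The Normal likelihood contributes (σ²)^(−n/2) exp(−SS/(2σ²)), so the posterior is Inverse-Gamma(α + n/2, β + SS/2) = Inverse-Gamma(5.1, 63.395).
The mode of Inverse-Gamma(a, b) is b/(a+1) = 63.395/6.1 ≈ 10.393.

σ̂²_MAP = 10.393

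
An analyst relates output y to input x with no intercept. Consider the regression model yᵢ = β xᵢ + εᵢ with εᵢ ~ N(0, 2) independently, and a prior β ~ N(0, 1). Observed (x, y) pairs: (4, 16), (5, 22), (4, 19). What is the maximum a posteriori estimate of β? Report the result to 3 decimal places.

log p(β | y) = −Σ(yᵢ − βxᵢ)²/(2·2) − β²/(2·1) + const.
Setting the derivative to zero: Σxᵢ(yᵢ − βxᵢ)/2 − β/1 = 0, so β = Σxᵢyᵢ / (Σxᵢ² + σ²/τ²).
Σxᵢyᵢ = 4·16 + 5·22 + 4·19 = 250; Σxᵢ² = 57; σ²/τ² = 2.
β̂_MAP = 250 / (57 + 2) = 250/59 ≈ 4.237.

β̂_MAP = 4.237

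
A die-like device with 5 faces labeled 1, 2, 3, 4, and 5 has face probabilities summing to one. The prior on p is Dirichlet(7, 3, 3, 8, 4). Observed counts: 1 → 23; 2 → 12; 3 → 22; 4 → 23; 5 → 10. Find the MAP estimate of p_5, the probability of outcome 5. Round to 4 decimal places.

The posterior is Dirichlet(αᵢ + nᵢ) = Dirichlet(30, 15, 25, 31, 14).
For a Dirichlet(a₁,…,a_K) with all aᵢ > 1, the mode has j-th component (aⱼ − 1)/(Σaᵢ − K).
Here Σaᵢ = 115 and K = 5, so p_5 = (14 − 1)/(115 − 5) = 13/110 ≈ 0.1182.

MAP estimate: 0.1182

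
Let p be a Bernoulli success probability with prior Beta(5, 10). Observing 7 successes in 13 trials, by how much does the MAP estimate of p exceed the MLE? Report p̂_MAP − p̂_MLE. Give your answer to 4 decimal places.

Posterior is Beta(12, 16); MAP = (12−1)/(28−2) = 11/26 ≈ 0.42308.
MLE ignores the prior: p̂_MLE = k/n = 7/13 ≈ 0.53846.
Difference = 11/26 − 7/13 = -3/26 ≈ -0.1154.

MAP − MLE = -0.1154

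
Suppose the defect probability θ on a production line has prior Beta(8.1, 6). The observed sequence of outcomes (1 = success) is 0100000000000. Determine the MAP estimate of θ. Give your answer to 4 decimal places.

θ̂_MAP = 0.3227

Prior: Beta(8.1, 6).
Data: 1 success in 13 trials (from the sequence). The binomial likelihood contributes θ(1−θ)^12, so the posterior is Beta(8.1+1, 6+12) = Beta(9.1, 18).
For Beta(a, b) with a, b > 1 the mode is (a−1)/(a+b−2) = 8.1/25.1 ≈ 0.3227.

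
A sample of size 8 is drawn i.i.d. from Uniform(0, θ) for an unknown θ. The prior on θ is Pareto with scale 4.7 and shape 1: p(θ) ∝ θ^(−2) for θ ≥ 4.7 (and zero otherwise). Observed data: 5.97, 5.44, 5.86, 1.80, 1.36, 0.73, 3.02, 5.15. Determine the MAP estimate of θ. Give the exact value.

The Uniform(0, θ) likelihood is θ^(−n) for θ ≥ max(xᵢ), zero otherwise. Here max(xᵢ) = 5.97.
Posterior ∝ θ^(−2) · θ^(−8) = θ^(−10) on θ ≥ max(4.7, 5.97) = 5.97.
This density is strictly decreasing in θ, so the posterior mode lies at the lower boundary of the support.

θ̂_MAP = 5.97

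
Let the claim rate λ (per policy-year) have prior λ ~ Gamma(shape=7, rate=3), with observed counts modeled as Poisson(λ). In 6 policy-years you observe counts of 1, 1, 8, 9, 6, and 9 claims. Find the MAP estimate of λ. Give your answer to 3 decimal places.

λ̂_MAP = 4.444

Σxᵢ = 1+1+8+9+6+9 = 34, with n = 6.
Posterior ∝ λ^6e^(−3λ) · λ^34e^(−6λ) = λ^40e^(−9λ), i.e. Gamma(shape=41, rate=9).
The mode of a Gamma(a, b) with a ≥ 1 (shape–rate) is (a−1)/b = 40/9 ≈ 4.444.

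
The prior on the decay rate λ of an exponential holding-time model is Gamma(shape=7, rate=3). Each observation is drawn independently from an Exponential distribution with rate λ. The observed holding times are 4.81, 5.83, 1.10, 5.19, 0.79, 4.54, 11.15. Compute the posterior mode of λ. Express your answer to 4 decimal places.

The Exponential(rate=λ) likelihood is ∝ λ^n e^(−λΣtᵢ). Here n = 7 and Σtᵢ = 4.81 + 5.83 + 1.10 + 5.19 + 0.79 + 4.54 + 11.15 = 33.41.
Posterior ∝ λ^6e^(−3λ) · λ^7e^(−33.41λ) = λ^13e^(−36.41λ), i.e. Gamma(14, 36.41).
Mode = (a−1)/b = 13/36.41 ≈ 0.3570.

λ̂_MAP = 0.3570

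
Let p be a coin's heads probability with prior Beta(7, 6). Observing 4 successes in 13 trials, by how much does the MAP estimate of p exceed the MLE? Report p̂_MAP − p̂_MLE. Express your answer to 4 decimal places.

MAP − MLE = 0.1090

Posterior is Beta(11, 15); MAP = (11−1)/(26−2) = 10/24 ≈ 0.41667.
MLE ignores the prior: p̂_MLE = k/n = 4/13 ≈ 0.30769.
Difference = 10/24 − 4/13 = 17/156 ≈ 0.1090.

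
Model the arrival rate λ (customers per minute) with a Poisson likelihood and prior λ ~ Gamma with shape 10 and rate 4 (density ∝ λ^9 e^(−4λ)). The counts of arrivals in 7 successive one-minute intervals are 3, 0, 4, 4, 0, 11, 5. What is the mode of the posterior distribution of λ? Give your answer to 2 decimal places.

Σxᵢ = 3+0+4+4+0+11+5 = 27, with n = 7.
Posterior ∝ λ^9e^(−4λ) · λ^27e^(−7λ) = λ^36e^(−11λ), i.e. Gamma(shape=37, rate=11).
The mode of a Gamma(a, b) with a ≥ 1 (shape–rate) is (a−1)/b = 36/11 ≈ 3.27.

λ̂_MAP = 3.27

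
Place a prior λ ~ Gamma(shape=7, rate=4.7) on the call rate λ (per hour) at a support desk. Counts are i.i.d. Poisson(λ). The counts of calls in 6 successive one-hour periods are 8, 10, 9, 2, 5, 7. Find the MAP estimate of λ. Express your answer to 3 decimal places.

λ̂_MAP = 4.393

Σxᵢ = 8+10+9+2+5+7 = 41, with n = 6.
Posterior ∝ λ^6e^(−4.7λ) · λ^41e^(−6λ) = λ^47e^(−10.7λ), i.e. Gamma(shape=48, rate=10.7).
The mode of a Gamma(a, b) with a ≥ 1 (shape–rate) is (a−1)/b = 47/10.7 ≈ 4.393.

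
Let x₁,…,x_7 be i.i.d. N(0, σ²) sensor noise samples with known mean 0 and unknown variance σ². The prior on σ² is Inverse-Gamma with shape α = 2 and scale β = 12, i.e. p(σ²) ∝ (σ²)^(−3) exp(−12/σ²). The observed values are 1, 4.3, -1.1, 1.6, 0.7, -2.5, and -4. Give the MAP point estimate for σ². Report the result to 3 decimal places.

Sum of squared deviations about the known mean: SS = (1−0)² + (4.3−0)² + (-1.1−0)² + (1.6−0)² + (0.7−0)² + (-2.5−0)² + (-4−0)² = 46.
The Normal likelihood contributes (σ²)^(−n/2) exp(−SS/(2σ²)), so the posterior is Inverse-Gamma(α + n/2, β + SS/2) = Inverse-Gamma(5.5, 35).
The mode of Inverse-Gamma(a, b) is b/(a+1) = 35/6.5 ≈ 5.385.

σ̂²_MAP = 5.385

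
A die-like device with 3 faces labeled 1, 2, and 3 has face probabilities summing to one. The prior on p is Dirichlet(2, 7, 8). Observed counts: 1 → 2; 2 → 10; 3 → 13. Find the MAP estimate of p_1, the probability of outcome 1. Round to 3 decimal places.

MAP estimate: 0.077

The posterior is Dirichlet(αᵢ + nᵢ) = Dirichlet(4, 17, 21).
For a Dirichlet(a₁,…,a_K) with all aᵢ > 1, the mode has j-th component (aⱼ − 1)/(Σaᵢ − K).
Here Σaᵢ = 42 and K = 3, so p_1 = (4 − 1)/(42 − 3) = 3/39 ≈ 0.077.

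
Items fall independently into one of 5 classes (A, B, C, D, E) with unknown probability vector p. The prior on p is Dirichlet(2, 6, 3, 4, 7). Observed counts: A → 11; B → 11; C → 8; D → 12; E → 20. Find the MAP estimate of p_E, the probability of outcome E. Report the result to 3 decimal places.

The posterior is Dirichlet(αᵢ + nᵢ) = Dirichlet(13, 17, 11, 16, 27).
For a Dirichlet(a₁,…,a_K) with all aᵢ > 1, the mode has j-th component (aⱼ − 1)/(Σaᵢ − K).
Here Σaᵢ = 84 and K = 5, so p_E = (27 − 1)/(84 − 5) = 26/79 ≈ 0.329.

MAP estimate of p_E = 0.329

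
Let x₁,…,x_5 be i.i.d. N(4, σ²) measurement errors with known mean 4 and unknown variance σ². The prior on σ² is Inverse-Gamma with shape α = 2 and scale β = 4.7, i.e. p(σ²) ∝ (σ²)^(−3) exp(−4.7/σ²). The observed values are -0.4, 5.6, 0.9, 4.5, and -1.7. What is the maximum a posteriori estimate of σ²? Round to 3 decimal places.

σ̂²_MAP = 6.697

Sum of squared deviations about the known mean: SS = (-0.4−4)² + (5.6−4)² + (0.9−4)² + (4.5−4)² + (-1.7−4)² = 64.27.
The Normal likelihood contributes (σ²)^(−n/2) exp(−SS/(2σ²)), so the posterior is Inverse-Gamma(α + n/2, β + SS/2) = Inverse-Gamma(4.5, 36.835).
The mode of Inverse-Gamma(a, b) is b/(a+1) = 36.835/5.5 ≈ 6.697.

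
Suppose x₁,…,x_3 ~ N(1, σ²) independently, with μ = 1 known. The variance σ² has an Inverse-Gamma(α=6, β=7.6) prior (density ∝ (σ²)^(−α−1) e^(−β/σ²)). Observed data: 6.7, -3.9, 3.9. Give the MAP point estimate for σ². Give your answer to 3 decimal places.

σ̂²_MAP = 4.712

Sum of squared deviations about the known mean: SS = (6.7−1)² + (-3.9−1)² + (3.9−1)² = 64.91.
The Normal likelihood contributes (σ²)^(−n/2) exp(−SS/(2σ²)), so the posterior is Inverse-Gamma(α + n/2, β + SS/2) = Inverse-Gamma(7.5, 40.055).
The mode of Inverse-Gamma(a, b) is b/(a+1) = 40.055/8.5 ≈ 4.712.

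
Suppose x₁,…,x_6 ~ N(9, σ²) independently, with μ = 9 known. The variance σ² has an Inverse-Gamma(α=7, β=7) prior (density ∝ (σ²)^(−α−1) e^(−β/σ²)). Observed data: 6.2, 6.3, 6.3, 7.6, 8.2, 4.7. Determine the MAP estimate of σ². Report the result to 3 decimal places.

Sum of squared deviations about the known mean: SS = (6.2−9)² + (6.3−9)² + (6.3−9)² + (7.6−9)² + (8.2−9)² + (4.7−9)² = 43.51.
The Normal likelihood contributes (σ²)^(−n/2) exp(−SS/(2σ²)), so the posterior is Inverse-Gamma(α + n/2, β + SS/2) = Inverse-Gamma(10, 28.755).
The mode of Inverse-Gamma(a, b) is b/(a+1) = 28.755/11 ≈ 2.614.

σ̂²_MAP = 2.614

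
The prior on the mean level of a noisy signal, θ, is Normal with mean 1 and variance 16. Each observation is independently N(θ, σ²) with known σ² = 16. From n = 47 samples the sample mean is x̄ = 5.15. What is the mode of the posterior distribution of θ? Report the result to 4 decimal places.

θ̂_MAP = 5.0635

n = 47, x̄ = 5.15.
For a Normal prior and Normal likelihood with known variance, the posterior is Normal; its mode equals its mean, the precision-weighted average.
Prior precision 1/σ₀² = 1/16 = 0.0625; data precision n/σ² = 47/16 = 2.9375.
θ̂ = (0.0625·1 + 2.9375·5.15) / (0.0625 + 2.9375) = 15.190625/3 = 4861/960 ≈ 5.0635.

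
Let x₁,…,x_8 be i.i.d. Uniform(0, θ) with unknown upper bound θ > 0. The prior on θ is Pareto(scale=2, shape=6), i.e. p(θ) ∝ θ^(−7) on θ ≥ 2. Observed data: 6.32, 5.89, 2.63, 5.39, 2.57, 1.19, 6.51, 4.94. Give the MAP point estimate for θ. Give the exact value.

θ̂_MAP = 6.51

The Uniform(0, θ) likelihood is θ^(−n) for θ ≥ max(xᵢ), zero otherwise. Here max(xᵢ) = 6.51.
Posterior ∝ θ^(−7) · θ^(−8) = θ^(−15) on θ ≥ max(2, 6.51) = 6.51.
This density is strictly decreasing in θ, so the posterior mode lies at the lower boundary of the support.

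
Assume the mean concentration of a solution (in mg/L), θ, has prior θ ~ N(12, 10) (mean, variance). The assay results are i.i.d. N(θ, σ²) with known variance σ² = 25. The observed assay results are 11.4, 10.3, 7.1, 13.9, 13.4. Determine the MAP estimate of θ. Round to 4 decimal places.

n = 5; x̄ = (11.4 + 10.3 + 7.1 + 13.9 + 13.4)/5 = 56.1/5 = 11.22.
For a Normal prior and Normal likelihood with known variance, the posterior is Normal; its mode equals its mean, the precision-weighted average.
Prior precision 1/σ₀² = 1/10 = 0.1; data precision n/σ² = 5/25 = 0.2.
θ̂ = (0.1·12 + 0.2·11.22) / (0.1 + 0.2) = 3.444/0.3 = 11.4800.

θ̂_MAP = 11.4800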